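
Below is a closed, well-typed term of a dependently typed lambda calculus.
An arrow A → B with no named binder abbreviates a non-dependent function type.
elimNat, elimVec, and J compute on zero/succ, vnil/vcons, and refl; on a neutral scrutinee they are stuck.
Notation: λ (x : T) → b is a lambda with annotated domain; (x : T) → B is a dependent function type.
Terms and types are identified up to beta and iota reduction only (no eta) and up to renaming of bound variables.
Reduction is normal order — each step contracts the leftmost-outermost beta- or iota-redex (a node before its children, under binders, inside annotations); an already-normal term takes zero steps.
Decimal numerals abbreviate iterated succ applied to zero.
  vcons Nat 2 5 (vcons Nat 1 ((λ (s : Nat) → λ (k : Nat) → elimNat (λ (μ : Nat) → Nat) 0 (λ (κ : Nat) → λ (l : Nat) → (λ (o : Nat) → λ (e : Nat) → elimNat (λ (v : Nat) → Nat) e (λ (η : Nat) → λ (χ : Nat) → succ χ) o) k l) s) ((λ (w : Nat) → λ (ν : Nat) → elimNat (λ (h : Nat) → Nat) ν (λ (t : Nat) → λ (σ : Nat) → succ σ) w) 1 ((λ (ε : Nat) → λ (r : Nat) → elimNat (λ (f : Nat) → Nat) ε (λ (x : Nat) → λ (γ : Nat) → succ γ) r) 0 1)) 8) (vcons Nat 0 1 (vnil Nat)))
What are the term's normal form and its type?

normal form:
  vcons Nat 2 5 (vcons Nat 1 16 (vcons Nat 0 1 (vnil Nat)))
the term's type:
  Vec Nat 3
observation: the leftmost-outermost redex is a beta-redex, and normalization takes 48 steps.


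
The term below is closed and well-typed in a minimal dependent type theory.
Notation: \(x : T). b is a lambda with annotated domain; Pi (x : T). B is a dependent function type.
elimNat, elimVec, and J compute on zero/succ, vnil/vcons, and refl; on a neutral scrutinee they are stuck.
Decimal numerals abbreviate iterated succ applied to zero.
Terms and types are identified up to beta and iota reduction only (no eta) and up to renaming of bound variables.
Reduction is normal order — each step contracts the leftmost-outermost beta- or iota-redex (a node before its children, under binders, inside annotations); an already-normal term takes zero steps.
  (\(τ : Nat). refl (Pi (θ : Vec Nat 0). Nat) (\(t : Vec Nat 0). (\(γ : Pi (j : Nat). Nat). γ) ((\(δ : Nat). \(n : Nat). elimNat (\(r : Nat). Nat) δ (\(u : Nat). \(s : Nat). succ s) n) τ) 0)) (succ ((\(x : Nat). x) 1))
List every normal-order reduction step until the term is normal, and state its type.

reduction (normal order):
  (\(τ : Nat). refl (Pi (θ : Vec Nat 0). Nat) (\(t : Vec Nat 0). (\(γ : Pi (j : Nat). Nat). γ) ((\(δ : Nat). \(n : Nat). elimNat (\(r : Nat). Nat) δ (\(u : Nat). \(s : Nat). succ s) n) τ) 0)) (succ ((\(x : Nat). x) 1))
  ~> refl (Pi (τ : Vec Nat 0). Nat) (\(θ : Vec Nat 0). (\(t : Pi (γ : Nat). Nat). t) ((\(j : Nat). \(δ : Nat). elimNat (\(n : Nat). Nat) j (\(r : Nat). \(u : Nat). succ u) δ) (succ ((\(s : Nat). s) 1))) 0)
  ~> refl (Pi (τ : Vec Nat 0). Nat) (\(θ : Vec Nat 0). (\(t : Nat). \(γ : Nat). elimNat (\(j : Nat). Nat) t (\(δ : Nat). \(n : Nat). succ n) γ) (succ ((\(r : Nat). r) 1)) 0)
  ~> refl (Pi (τ : Vec Nat 0). Nat) (\(θ : Vec Nat 0). (\(t : Nat). elimNat (\(γ : Nat). Nat) (succ ((\(j : Nat). j) 1)) (\(δ : Nat). \(n : Nat). succ n) t) 0)
  ~> refl (Pi (τ : Vec Nat 0). Nat) (\(θ : Vec Nat 0). elimNat (\(t : Nat). Nat) (succ ((\(γ : Nat). γ) 1)) (\(j : Nat). \(δ : Nat). succ δ) 0)
  ~> refl (Pi (τ : Vec Nat 0). Nat) (\(θ : Vec Nat 0). succ ((\(t : Nat). t) 1))
  ~> refl (Pi (τ : Vec Nat 0). Nat) (\(θ : Vec Nat 0). 2)
type:
  Eq (Pi (τ : Vec Nat 0). Nat) (\(θ : Vec Nat 0). 2) (\(t : Vec Nat 0). 2)


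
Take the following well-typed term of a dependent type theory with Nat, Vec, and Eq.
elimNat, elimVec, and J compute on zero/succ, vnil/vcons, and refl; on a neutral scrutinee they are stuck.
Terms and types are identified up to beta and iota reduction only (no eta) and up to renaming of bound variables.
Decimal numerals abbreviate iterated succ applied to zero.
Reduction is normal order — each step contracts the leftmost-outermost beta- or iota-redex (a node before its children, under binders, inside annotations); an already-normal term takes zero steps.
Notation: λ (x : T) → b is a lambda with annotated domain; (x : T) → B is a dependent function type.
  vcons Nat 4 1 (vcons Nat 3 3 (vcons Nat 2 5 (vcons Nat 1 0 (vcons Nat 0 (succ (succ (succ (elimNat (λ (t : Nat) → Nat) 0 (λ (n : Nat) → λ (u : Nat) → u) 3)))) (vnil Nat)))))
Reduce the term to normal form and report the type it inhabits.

resulting normal form:
  vcons Nat 4 1 (vcons Nat 3 3 (vcons Nat 2 5 (vcons Nat 1 0 (vcons Nat 0 3 (vnil Nat)))))
type:
  Vec Nat 5
observation: the leftmost-outermost redex is an elimNat iota-redex, and normalization takes 10 steps.


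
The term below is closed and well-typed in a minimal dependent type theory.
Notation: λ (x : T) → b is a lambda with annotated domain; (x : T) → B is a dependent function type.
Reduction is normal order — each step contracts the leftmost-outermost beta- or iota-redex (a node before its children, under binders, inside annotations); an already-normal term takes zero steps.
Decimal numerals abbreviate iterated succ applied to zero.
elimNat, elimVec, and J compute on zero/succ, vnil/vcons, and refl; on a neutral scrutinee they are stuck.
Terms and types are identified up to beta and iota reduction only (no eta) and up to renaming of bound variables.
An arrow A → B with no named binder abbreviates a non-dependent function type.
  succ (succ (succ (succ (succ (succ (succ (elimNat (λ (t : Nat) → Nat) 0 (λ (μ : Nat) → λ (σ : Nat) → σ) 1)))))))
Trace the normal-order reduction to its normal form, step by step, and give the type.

normal-order reduction sequence:
  succ (succ (succ (succ (succ (succ (succ (elimNat (λ (t : Nat) → Nat) 0 (λ (μ : Nat) → λ (σ : Nat) → σ) 1)))))))
  ~> succ (succ (succ (succ (succ (succ (succ ((λ (t : Nat) → λ (μ : Nat) → μ) 0 (elimNat (λ (σ : Nat) → Nat) 0 (λ (γ : Nat) → λ (η : Nat) → η) 0))))))))
  ~> succ (succ (succ (succ (succ (succ (succ ((λ (t : Nat) → t) (elimNat (λ (μ : Nat) → Nat) 0 (λ (σ : Nat) → λ (γ : Nat) → γ) 0))))))))
  ~> succ (succ (succ (succ (succ (succ (succ (elimNat (λ (t : Nat) → Nat) 0 (λ (μ : Nat) → λ (σ : Nat) → σ) 0)))))))
  ~> 7
inferred type:
  Nat


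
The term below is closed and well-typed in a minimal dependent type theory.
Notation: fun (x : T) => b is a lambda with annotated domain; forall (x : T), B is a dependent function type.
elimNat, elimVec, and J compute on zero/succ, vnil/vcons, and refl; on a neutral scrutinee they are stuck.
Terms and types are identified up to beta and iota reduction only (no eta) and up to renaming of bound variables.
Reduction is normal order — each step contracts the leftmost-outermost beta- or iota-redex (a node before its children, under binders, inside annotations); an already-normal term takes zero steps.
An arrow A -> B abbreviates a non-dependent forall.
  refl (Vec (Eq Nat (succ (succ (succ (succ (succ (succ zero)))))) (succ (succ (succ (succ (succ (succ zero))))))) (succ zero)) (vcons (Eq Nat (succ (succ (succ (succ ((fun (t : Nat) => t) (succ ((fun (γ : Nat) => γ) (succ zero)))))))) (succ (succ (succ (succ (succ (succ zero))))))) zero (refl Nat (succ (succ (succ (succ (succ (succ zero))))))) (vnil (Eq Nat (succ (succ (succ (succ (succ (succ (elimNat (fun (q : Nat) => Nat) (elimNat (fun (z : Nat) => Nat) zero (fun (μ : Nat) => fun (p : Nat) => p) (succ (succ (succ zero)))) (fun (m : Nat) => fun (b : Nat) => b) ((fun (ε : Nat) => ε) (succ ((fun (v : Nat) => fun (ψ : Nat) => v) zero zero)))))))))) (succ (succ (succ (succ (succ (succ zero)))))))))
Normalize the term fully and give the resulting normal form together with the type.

reduced normal form:
  refl (Vec (Eq Nat (succ (succ (succ (succ (succ (succ zero)))))) (succ (succ (succ (succ (succ (succ zero))))))) (succ zero)) (vcons (Eq Nat (succ (succ (succ (succ (succ (succ zero)))))) (succ (succ (succ (succ (succ (succ zero))))))) zero (refl Nat (succ (succ (succ (succ (succ (succ zero))))))) (vnil (Eq Nat (succ (succ (succ (succ (succ (succ zero)))))) (succ (succ (succ (succ (succ (succ zero)))))))))
the term's type:
  Eq (Vec (Eq Nat (succ (succ (succ (succ (succ (succ zero)))))) (succ (succ (succ (succ (succ (succ zero))))))) (succ zero)) (vcons (Eq Nat (succ (succ (succ (succ (succ (succ zero)))))) (succ (succ (succ (succ (succ (succ zero))))))) zero (refl Nat (succ (succ (succ (succ (succ (succ zero))))))) (vnil (Eq Nat (succ (succ (succ (succ (succ (succ zero)))))) (succ (succ (succ (succ (succ (succ zero))))))))) (vcons (Eq Nat (succ (succ (succ (succ (succ (succ zero)))))) (succ (succ (succ (succ (succ (succ zero))))))) zero (refl Nat (succ (succ (succ (succ (succ (succ zero))))))) (vnil (Eq Nat (succ (succ (succ (succ (succ (succ zero)))))) (succ (succ (succ (succ (succ (succ zero)))))))))
observation: 19 normal-order steps normalize the term, beginning with a beta-redex.


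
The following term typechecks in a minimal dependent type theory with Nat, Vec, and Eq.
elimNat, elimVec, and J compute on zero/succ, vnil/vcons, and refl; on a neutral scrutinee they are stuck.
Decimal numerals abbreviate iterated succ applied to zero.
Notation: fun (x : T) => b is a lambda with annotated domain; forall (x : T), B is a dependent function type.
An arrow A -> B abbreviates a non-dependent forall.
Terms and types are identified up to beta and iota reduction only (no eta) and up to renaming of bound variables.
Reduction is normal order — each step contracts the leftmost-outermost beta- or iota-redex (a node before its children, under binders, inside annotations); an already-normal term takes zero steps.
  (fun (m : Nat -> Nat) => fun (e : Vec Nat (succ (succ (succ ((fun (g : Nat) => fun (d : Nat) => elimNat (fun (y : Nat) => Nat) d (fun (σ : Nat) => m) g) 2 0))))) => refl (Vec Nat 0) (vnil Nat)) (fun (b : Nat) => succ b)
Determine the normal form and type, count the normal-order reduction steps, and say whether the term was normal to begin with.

reduced normal form:
  fun (m : Vec Nat 5) => refl (Vec Nat 0) (vnil Nat)
inferred type:
  Vec Nat 5 -> Eq (Vec Nat 0) (vnil Nat) (vnil Nat)
normal-order step count: 10
started in normal form: no
first redex: a beta-redex


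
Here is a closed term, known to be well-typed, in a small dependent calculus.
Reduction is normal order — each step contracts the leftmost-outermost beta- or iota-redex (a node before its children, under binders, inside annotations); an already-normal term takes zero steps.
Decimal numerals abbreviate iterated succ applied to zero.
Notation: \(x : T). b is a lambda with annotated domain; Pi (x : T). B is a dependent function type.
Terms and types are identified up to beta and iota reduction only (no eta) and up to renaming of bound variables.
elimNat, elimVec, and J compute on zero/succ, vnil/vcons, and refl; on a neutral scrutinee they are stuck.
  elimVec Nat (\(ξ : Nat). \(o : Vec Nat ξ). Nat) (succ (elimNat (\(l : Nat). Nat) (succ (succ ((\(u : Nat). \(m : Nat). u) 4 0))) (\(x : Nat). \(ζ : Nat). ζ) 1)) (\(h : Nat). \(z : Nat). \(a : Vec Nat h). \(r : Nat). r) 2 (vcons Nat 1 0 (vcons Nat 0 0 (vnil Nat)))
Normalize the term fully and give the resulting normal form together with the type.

normal form:
  7
type:
  Nat
observation: the first redex contracted is an elimVec iota-redex; the normal form is reached in 17 normal-order steps.


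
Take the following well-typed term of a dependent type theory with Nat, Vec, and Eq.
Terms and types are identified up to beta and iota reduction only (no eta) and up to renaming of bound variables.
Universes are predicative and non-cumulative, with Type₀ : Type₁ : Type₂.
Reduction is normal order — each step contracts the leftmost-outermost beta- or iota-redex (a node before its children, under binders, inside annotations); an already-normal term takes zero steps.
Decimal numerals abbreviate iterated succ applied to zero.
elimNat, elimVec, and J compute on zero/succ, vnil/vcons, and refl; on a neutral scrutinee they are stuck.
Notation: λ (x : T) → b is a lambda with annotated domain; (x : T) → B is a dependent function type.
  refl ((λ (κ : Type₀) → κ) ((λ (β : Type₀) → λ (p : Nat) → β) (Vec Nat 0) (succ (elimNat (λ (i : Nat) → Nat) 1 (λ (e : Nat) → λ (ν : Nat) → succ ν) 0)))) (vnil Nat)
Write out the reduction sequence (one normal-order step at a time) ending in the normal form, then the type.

normal-order reduction sequence:
  refl ((λ (κ : Type₀) → κ) ((λ (β : Type₀) → λ (p : Nat) → β) (Vec Nat 0) (succ (elimNat (λ (i : Nat) → Nat) 1 (λ (e : Nat) → λ (ν : Nat) → succ ν) 0)))) (vnil Nat)
  ~> refl ((λ (κ : Type₀) → λ (β : Nat) → κ) (Vec Nat 0) (succ (elimNat (λ (p : Nat) → Nat) 1 (λ (i : Nat) → λ (e : Nat) → succ e) 0))) (vnil Nat)
  ~> refl ((λ (κ : Nat) → Vec Nat 0) (succ (elimNat (λ (β : Nat) → Nat) 1 (λ (p : Nat) → λ (i : Nat) → succ i) 0))) (vnil Nat)
  ~> refl (Vec Nat 0) (vnil Nat)
the term's type:
  Eq (Vec Nat 0) (vnil Nat) (vnil Nat)


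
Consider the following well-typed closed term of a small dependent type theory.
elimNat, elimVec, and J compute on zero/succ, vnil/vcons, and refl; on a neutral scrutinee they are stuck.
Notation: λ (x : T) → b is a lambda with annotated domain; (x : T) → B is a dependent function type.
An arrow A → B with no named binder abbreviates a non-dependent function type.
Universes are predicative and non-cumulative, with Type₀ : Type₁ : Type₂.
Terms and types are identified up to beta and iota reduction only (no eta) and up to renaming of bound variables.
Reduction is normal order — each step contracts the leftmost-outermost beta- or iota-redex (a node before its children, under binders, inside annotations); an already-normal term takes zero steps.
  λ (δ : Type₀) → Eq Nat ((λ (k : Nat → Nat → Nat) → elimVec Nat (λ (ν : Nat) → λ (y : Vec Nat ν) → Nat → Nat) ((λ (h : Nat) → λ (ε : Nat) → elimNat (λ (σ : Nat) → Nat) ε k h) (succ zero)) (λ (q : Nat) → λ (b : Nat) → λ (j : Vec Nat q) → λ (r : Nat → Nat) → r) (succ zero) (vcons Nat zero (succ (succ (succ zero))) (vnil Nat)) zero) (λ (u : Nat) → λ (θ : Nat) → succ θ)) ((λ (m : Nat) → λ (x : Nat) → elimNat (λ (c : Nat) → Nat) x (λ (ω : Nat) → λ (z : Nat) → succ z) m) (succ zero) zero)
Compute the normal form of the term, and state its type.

normal form:
  λ (δ : Type₀) → Eq Nat (succ zero) (succ zero)
the term's type:
  Type₀ → Type₀
observation: the term reaches its normal form after 19 normal-order steps.


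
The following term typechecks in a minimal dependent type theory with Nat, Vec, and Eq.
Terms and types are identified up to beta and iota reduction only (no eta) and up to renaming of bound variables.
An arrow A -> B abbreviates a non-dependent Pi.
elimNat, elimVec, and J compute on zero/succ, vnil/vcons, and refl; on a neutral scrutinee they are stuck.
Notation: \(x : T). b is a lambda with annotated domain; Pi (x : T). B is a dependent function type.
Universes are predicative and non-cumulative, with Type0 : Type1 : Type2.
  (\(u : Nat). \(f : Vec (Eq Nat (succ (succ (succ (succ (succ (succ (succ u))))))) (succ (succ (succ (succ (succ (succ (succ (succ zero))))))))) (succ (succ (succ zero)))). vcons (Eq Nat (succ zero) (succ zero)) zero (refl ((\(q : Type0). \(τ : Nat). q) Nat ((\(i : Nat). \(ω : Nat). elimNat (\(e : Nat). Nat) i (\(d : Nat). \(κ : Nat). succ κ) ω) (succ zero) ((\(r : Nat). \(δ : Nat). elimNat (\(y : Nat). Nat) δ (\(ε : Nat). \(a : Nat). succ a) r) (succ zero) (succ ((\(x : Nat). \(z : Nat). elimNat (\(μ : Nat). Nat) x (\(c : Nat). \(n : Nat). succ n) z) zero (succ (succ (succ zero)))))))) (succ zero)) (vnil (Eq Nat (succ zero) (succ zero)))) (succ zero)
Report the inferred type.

type:
  Vec (Eq Nat (succ (succ (succ (succ (succ (succ (succ (succ zero)))))))) (succ (succ (succ (succ (succ (succ (succ (succ zero))))))))) (succ (succ (succ zero))) -> Vec (Eq Nat (succ zero) (succ zero)) (succ zero)


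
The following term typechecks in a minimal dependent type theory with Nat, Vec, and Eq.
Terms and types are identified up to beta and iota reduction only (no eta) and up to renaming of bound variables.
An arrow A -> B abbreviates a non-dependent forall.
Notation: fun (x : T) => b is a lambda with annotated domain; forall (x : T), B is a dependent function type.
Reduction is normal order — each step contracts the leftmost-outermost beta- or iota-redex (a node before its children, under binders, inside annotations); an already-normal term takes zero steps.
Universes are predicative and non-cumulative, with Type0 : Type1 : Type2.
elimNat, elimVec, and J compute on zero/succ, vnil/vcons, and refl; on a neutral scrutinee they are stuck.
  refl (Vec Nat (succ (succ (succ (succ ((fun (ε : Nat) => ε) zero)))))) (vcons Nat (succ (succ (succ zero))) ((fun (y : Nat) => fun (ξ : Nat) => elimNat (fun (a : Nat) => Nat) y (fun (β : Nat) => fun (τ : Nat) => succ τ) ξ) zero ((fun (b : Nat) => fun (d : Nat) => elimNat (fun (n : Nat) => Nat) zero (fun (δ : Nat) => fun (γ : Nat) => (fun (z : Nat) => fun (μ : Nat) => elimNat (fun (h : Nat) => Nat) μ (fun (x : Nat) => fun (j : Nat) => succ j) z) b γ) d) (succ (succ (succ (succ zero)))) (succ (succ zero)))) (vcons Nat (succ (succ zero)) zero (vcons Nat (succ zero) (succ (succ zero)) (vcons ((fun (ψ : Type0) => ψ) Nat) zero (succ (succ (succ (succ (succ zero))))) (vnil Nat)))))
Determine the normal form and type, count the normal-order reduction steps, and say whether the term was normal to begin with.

reduced normal form:
  refl (Vec Nat (succ (succ (succ (succ zero))))) (vcons Nat (succ (succ (succ zero))) (succ (succ (succ (succ (succ (succ (succ (succ zero)))))))) (vcons Nat (succ (succ zero)) zero (vcons Nat (succ zero) (succ (succ zero)) (vcons Nat zero (succ (succ (succ (succ (succ zero))))) (vnil Nat)))))
type:
  Eq (Vec Nat (succ (succ (succ (succ zero))))) (vcons Nat (succ (succ (succ zero))) (succ (succ (succ (succ (succ (succ (succ (succ zero)))))))) (vcons Nat (succ (succ zero)) zero (vcons Nat (succ zero) (succ (succ zero)) (vcons Nat zero (succ (succ (succ (succ (succ zero))))) (vnil Nat))))) (vcons Nat (succ (succ (succ zero))) (succ (succ (succ (succ (succ (succ (succ (succ zero)))))))) (vcons Nat (succ (succ zero)) zero (vcons Nat (succ zero) (succ (succ zero)) (vcons Nat zero (succ (succ (succ (succ (succ zero))))) (vnil Nat)))))
normal-order step count: 68
started in normal form: no
first contracted redex: a beta-redex


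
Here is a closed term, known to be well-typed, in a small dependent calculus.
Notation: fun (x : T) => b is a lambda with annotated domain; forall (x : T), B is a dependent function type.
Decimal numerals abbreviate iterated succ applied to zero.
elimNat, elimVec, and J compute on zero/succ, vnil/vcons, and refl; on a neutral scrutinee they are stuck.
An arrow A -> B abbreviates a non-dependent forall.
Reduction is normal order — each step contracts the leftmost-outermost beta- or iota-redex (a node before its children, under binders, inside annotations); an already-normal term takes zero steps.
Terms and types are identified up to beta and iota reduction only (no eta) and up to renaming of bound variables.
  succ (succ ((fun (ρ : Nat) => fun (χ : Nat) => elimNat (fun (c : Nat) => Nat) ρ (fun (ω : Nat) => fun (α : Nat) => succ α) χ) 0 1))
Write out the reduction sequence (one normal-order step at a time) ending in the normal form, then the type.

normal-order reduction:
  succ (succ ((fun (ρ : Nat) => fun (χ : Nat) => elimNat (fun (c : Nat) => Nat) ρ (fun (ω : Nat) => fun (α : Nat) => succ α) χ) 0 1))
  ~> succ (succ ((fun (ρ : Nat) => elimNat (fun (χ : Nat) => Nat) 0 (fun (c : Nat) => fun (ω : Nat) => succ ω) ρ) 1))
  ~> succ (succ (elimNat (fun (ρ : Nat) => Nat) 0 (fun (χ : Nat) => fun (c : Nat) => succ c) 1))
  ~> succ (succ ((fun (ρ : Nat) => fun (χ : Nat) => succ χ) 0 (elimNat (fun (c : Nat) => Nat) 0 (fun (ω : Nat) => fun (α : Nat) => succ α) 0)))
  ~> succ (succ ((fun (ρ : Nat) => succ ρ) (elimNat (fun (χ : Nat) => Nat) 0 (fun (c : Nat) => fun (ω : Nat) => succ ω) 0)))
  ~> succ (succ (succ (elimNat (fun (ρ : Nat) => Nat) 0 (fun (χ : Nat) => fun (c : Nat) => succ c) 0)))
  ~> 3
the term's type:
  Nat


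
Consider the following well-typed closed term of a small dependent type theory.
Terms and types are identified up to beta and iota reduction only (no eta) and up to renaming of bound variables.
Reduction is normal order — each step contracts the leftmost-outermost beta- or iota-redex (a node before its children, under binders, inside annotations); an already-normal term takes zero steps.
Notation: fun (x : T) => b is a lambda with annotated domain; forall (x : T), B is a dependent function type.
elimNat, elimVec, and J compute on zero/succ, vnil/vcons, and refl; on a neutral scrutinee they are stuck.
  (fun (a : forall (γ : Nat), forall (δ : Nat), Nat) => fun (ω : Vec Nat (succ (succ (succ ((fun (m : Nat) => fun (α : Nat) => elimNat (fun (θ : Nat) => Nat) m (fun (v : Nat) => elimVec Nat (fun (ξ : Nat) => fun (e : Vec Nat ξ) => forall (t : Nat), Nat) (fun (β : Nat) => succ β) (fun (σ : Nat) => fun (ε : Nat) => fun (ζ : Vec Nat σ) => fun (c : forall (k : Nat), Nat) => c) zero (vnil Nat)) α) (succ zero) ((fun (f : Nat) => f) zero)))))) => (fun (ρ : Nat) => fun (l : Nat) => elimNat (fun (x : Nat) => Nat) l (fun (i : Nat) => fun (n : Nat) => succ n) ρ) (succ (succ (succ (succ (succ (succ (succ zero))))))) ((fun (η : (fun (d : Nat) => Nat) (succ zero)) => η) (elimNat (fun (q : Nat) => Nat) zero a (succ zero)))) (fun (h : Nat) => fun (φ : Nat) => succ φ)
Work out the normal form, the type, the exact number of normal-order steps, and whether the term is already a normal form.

reduced normal form:
  fun (a : Vec Nat (succ (succ (succ (succ zero))))) => succ (succ (succ (succ (succ (succ (succ (succ zero)))))))
inferred type:
  forall (a : Vec Nat (succ (succ (succ (succ zero))))), Nat
reduction steps (normal order): 35
already normal: no
first contracted redex: a beta-redex


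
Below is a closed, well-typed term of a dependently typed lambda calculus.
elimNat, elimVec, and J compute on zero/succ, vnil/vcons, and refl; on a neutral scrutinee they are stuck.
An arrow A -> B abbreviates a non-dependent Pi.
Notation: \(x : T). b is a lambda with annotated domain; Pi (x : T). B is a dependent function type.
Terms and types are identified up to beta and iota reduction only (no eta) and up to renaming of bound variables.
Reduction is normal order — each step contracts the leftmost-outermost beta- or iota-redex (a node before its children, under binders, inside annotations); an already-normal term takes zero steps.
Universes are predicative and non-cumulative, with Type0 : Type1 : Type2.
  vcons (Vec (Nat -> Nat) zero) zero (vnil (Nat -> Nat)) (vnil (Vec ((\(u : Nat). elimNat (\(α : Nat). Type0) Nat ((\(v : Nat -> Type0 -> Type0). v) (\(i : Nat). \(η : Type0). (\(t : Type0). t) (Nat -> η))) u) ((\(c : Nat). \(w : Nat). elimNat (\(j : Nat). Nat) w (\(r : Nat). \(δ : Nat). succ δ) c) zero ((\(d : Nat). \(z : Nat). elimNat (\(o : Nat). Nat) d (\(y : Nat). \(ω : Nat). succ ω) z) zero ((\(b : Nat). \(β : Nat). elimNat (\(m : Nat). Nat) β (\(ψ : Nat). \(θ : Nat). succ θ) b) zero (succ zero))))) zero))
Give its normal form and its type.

normal form:
  vcons (Vec (Nat -> Nat) zero) zero (vnil (Nat -> Nat)) (vnil (Vec (Nat -> Nat) zero))
type:
  Vec (Vec (Nat -> Nat) zero) (succ zero)


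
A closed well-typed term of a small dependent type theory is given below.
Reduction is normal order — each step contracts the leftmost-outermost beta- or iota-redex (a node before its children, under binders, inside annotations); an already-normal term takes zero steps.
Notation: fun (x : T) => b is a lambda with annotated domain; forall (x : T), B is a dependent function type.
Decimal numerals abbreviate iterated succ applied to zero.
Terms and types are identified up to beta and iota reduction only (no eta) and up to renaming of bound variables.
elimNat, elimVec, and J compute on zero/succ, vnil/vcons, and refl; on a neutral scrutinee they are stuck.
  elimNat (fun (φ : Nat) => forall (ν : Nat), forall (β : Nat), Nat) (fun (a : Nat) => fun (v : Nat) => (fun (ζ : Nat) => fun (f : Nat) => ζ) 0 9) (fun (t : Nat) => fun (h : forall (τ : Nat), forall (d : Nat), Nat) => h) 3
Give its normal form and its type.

resulting normal form:
  fun (φ : Nat) => fun (ν : Nat) => 0
inferred type:
  forall (φ : Nat), forall (ν : Nat), Nat
observation: the leftmost-outermost redex is an elimNat iota-redex, and normalization takes 12 steps.


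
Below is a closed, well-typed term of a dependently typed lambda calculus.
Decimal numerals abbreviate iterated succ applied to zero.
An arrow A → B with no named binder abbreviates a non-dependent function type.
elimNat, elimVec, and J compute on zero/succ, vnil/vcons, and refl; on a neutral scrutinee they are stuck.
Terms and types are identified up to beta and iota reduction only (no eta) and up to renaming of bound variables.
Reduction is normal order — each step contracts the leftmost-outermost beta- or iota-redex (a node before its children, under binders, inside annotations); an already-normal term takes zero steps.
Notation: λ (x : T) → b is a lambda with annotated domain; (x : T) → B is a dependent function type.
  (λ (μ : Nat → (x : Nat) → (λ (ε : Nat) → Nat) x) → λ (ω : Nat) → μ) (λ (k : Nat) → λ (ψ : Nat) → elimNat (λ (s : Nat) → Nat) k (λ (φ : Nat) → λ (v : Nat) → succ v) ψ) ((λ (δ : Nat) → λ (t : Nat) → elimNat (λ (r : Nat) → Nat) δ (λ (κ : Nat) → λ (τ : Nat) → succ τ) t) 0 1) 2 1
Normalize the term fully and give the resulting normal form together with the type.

normal form:
  3
type:
  Nat
observation: reduction starts at a beta-redex, and 8 normal-order steps reach the normal form.


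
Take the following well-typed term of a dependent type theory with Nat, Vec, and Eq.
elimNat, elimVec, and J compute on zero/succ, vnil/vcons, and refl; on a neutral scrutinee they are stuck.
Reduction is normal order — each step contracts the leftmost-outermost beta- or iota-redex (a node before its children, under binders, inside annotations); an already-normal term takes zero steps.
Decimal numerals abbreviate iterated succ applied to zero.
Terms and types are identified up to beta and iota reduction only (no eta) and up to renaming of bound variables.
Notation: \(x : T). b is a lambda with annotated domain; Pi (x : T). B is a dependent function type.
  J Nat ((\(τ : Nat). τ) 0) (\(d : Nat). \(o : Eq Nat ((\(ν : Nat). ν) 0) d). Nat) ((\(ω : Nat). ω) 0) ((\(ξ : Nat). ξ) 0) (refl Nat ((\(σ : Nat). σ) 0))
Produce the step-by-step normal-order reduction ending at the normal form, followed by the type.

reduction (normal order):
  J Nat ((\(τ : Nat). τ) 0) (\(d : Nat). \(o : Eq Nat ((\(ν : Nat). ν) 0) d). Nat) ((\(ω : Nat). ω) 0) ((\(ξ : Nat). ξ) 0) (refl Nat ((\(σ : Nat). σ) 0))
  ~> (\(τ : Nat). τ) 0
  ~> 0
type:
  Nat


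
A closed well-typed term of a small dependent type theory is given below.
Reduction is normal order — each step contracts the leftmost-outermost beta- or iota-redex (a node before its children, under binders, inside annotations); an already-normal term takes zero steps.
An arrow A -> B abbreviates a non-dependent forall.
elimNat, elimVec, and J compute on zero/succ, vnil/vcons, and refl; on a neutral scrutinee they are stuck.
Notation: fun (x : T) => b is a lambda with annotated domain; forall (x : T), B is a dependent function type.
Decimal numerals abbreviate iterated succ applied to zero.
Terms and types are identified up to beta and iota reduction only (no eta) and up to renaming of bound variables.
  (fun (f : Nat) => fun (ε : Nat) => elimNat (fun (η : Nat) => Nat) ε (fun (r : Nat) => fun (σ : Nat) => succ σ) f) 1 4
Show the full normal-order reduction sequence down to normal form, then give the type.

normal-order reduction sequence:
  (fun (f : Nat) => fun (ε : Nat) => elimNat (fun (η : Nat) => Nat) ε (fun (r : Nat) => fun (σ : Nat) => succ σ) f) 1 4
  ~> (fun (f : Nat) => elimNat (fun (ε : Nat) => Nat) f (fun (η : Nat) => fun (r : Nat) => succ r) 1) 4
  ~> elimNat (fun (f : Nat) => Nat) 4 (fun (ε : Nat) => fun (η : Nat) => succ η) 1
  ~> (fun (f : Nat) => fun (ε : Nat) => succ ε) 0 (elimNat (fun (η : Nat) => Nat) 4 (fun (r : Nat) => fun (σ : Nat) => succ σ) 0)
  ~> (fun (f : Nat) => succ f) (elimNat (fun (ε : Nat) => Nat) 4 (fun (η : Nat) => fun (r : Nat) => succ r) 0)
  ~> succ (elimNat (fun (f : Nat) => Nat) 4 (fun (ε : Nat) => fun (η : Nat) => succ η) 0)
  ~> 5
the term's type:
  Nat


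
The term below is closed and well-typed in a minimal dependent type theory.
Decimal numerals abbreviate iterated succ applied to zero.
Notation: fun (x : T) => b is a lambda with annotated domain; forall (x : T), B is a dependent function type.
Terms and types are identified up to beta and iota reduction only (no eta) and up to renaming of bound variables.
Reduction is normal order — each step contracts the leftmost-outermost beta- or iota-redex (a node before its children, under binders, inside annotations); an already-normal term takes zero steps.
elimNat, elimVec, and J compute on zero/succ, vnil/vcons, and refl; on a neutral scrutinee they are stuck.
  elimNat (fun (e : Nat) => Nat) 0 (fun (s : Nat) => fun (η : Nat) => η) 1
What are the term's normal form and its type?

normal form:
  0
the term's type:
  Nat


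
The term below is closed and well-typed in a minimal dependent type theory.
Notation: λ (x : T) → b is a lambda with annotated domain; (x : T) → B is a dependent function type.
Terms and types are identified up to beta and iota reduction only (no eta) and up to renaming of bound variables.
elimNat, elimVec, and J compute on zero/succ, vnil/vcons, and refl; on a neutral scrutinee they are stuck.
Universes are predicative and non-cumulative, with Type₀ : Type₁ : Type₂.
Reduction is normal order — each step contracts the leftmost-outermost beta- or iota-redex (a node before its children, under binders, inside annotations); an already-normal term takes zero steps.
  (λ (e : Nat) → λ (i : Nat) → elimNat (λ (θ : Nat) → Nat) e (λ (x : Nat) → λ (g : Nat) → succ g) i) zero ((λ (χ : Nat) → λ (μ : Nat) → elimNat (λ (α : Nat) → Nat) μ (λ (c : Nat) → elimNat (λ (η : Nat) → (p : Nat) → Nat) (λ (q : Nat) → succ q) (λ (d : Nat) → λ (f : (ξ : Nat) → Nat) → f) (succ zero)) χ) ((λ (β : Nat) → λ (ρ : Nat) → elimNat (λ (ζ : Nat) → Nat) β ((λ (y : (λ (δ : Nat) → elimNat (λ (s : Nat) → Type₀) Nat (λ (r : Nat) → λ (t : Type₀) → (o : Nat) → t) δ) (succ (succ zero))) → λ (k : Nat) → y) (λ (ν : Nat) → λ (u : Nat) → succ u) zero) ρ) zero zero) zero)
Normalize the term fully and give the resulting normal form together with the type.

resulting normal form:
  zero
the term's type:
  Nat
observation: normalization takes exactly 13 steps under the normal-order strategy.


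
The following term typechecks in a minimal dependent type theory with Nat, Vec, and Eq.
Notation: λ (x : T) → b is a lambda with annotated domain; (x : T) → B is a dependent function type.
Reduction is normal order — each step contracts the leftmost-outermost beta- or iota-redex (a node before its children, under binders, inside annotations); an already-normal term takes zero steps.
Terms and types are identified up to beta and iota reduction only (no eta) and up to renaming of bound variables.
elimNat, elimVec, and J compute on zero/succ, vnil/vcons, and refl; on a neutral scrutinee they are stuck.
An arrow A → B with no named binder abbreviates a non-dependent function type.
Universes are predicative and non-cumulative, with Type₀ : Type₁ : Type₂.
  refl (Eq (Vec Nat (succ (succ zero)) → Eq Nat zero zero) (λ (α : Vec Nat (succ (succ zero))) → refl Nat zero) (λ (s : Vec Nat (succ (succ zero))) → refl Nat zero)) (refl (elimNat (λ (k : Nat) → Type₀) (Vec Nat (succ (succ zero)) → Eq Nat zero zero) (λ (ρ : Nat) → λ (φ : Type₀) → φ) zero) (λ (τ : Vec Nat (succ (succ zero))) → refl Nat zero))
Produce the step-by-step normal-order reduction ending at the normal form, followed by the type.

reduction (normal order):
  refl (Eq (Vec Nat (succ (succ zero)) → Eq Nat zero zero) (λ (α : Vec Nat (succ (succ zero))) → refl Nat zero) (λ (s : Vec Nat (succ (succ zero))) → refl Nat zero)) (refl (elimNat (λ (k : Nat) → Type₀) (Vec Nat (succ (succ zero)) → Eq Nat zero zero) (λ (ρ : Nat) → λ (φ : Type₀) → φ) zero) (λ (τ : Vec Nat (succ (succ zero))) → refl Nat zero))
  ~> refl (Eq (Vec Nat (succ (succ zero)) → Eq Nat zero zero) (λ (α : Vec Nat (succ (succ zero))) → refl Nat zero) (λ (s : Vec Nat (succ (succ zero))) → refl Nat zero)) (refl (Vec Nat (succ (succ zero)) → Eq Nat zero zero) (λ (k : Vec Nat (succ (succ zero))) → refl Nat zero))
type:
  Eq (Eq (Vec Nat (succ (succ zero)) → Eq Nat zero zero) (λ (α : Vec Nat (succ (succ zero))) → refl Nat zero) (λ (s : Vec Nat (succ (succ zero))) → refl Nat zero)) (refl (Vec Nat (succ (succ zero)) → Eq Nat zero zero) (λ (k : Vec Nat (succ (succ zero))) → refl Nat zero)) (refl (Vec Nat (succ (succ zero)) → Eq Nat zero zero) (λ (ρ : Vec Nat (succ (succ zero))) → refl Nat zero))


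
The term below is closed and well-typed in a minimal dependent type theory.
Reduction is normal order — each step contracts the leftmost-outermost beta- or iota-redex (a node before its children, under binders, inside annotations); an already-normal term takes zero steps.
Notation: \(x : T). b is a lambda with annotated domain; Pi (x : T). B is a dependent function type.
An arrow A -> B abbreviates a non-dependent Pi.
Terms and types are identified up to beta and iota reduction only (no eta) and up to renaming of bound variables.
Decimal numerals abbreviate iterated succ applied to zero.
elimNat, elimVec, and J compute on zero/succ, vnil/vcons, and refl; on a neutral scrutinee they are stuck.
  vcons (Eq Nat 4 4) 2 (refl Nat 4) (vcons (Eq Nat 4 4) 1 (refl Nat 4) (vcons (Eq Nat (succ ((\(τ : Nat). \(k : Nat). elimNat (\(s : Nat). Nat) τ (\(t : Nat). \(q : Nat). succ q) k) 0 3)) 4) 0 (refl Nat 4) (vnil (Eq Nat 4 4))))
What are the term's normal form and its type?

resulting normal form:
  vcons (Eq Nat 4 4) 2 (refl Nat 4) (vcons (Eq Nat 4 4) 1 (refl Nat 4) (vcons (Eq Nat 4 4) 0 (refl Nat 4) (vnil (Eq Nat 4 4))))
type:
  Vec (Eq Nat 4 4) 3


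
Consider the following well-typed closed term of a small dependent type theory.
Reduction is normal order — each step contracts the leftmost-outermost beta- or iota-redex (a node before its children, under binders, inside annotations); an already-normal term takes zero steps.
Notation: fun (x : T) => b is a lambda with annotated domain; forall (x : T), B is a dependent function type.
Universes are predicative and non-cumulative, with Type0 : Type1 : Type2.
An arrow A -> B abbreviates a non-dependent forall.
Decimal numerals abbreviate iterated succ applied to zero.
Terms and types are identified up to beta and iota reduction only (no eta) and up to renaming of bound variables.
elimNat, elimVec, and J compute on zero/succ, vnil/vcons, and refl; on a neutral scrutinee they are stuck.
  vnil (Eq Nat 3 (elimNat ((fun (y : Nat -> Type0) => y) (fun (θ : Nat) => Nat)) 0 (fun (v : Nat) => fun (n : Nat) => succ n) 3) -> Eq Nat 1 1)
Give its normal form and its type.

normal form:
  vnil (Eq Nat 3 3 -> Eq Nat 1 1)
inferred type:
  Vec (Eq Nat 3 3 -> Eq Nat 1 1) 0


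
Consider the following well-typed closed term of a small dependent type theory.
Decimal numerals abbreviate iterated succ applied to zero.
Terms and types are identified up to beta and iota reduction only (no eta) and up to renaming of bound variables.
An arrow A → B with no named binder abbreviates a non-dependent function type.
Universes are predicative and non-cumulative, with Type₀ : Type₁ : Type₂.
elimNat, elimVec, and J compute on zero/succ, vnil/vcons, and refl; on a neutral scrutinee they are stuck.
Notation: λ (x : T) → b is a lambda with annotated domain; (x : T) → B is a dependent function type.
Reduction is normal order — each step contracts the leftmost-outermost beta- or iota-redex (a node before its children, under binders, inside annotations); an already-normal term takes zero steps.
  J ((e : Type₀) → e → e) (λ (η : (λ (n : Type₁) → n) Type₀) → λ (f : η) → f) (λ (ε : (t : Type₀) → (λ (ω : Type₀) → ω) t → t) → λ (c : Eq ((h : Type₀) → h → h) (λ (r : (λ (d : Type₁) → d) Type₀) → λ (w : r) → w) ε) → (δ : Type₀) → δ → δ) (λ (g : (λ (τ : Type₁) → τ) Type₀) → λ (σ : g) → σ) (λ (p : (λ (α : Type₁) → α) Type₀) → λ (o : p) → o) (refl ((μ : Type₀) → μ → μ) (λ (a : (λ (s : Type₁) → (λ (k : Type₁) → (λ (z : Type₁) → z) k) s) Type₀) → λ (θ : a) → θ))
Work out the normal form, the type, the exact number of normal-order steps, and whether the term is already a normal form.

normal form:
  λ (e : Type₀) → λ (η : e) → η
inferred type:
  (e : Type₀) → e → e
normal-order step count: 2
term was already normal: no
first contracted redex: a J iota-redex


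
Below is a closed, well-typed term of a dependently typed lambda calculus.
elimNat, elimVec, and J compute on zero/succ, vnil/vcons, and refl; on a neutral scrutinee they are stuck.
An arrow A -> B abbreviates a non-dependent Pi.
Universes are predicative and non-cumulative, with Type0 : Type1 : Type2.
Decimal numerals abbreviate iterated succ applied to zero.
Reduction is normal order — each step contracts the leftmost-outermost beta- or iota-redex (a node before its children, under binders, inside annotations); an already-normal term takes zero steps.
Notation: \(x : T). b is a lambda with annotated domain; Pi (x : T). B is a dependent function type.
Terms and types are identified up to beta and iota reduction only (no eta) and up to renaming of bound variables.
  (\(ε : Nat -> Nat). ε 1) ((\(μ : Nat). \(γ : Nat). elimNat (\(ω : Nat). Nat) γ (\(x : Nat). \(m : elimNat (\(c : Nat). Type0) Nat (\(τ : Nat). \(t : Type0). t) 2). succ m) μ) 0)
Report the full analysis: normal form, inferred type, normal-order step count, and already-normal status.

normal form:
  1
the term's type:
  Nat
steps to reach normal form (normal order): 4
term was already normal: no
first contracted redex: a beta-redex


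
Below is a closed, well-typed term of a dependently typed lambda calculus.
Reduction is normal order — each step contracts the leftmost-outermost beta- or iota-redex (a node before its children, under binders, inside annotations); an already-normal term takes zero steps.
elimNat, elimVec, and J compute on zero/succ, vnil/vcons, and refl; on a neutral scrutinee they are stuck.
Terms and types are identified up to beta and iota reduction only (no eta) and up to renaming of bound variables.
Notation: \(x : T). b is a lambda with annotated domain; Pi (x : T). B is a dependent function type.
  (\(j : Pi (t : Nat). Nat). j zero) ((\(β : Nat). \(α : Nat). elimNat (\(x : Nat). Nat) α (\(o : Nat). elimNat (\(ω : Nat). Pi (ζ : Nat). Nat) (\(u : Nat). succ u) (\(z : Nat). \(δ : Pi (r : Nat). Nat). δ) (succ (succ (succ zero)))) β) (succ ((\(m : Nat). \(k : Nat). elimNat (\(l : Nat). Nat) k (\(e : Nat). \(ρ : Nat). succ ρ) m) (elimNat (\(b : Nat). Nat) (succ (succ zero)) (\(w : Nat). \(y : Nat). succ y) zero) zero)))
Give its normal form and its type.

resulting normal form:
  succ (succ (succ zero))
inferred type:
  Nat
observation: the first redex contracted is a beta-redex; the normal form is reached in 43 normal-order steps.


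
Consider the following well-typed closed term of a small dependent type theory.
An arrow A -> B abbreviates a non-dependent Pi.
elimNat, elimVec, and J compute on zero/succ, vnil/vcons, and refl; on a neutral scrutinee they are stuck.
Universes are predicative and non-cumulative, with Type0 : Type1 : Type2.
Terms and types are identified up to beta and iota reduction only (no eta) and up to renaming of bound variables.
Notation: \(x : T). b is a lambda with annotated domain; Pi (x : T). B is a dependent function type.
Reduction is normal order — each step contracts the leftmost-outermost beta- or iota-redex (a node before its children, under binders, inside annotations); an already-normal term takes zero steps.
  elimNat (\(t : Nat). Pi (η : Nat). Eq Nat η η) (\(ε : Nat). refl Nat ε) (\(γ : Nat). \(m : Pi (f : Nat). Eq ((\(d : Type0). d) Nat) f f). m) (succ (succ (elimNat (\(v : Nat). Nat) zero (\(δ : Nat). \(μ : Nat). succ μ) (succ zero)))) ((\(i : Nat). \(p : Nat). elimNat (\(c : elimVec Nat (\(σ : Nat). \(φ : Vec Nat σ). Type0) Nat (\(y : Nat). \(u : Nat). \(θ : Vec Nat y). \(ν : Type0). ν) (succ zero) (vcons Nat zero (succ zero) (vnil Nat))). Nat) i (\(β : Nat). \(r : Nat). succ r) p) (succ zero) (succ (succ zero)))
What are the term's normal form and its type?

normal form:
  refl Nat (succ (succ (succ zero)))
the term's type:
  Eq Nat (succ (succ (succ zero))) (succ (succ (succ zero)))
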